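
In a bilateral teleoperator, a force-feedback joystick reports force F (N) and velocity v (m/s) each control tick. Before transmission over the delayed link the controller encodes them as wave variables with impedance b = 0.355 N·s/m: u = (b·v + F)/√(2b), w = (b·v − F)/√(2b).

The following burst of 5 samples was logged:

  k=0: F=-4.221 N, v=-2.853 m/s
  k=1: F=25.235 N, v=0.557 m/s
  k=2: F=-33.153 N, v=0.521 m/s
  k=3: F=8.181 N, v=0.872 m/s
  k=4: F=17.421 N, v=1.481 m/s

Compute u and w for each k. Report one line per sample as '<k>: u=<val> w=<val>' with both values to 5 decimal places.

k=0: b·v=0.355×(-2.853)=-1.01282; √(2b)=0.84261; u=(-1.01282+(-4.221))/0.84261=-6.21140, w=(-1.01282−(-4.221))/0.84261=3.80742
k=1: b·v=0.355×0.557=0.19774; √(2b)=0.84261; u=(0.19774+25.235)/0.84261=30.18310, w=(0.19774−25.235)/0.84261=-29.71377
k=2: b·v=0.355×0.521=0.18496; √(2b)=0.84261; u=(0.18496+(-33.153))/0.84261=-39.12587, w=(0.18496−(-33.153))/0.84261=39.56487
k=3: b·v=0.355×0.872=0.30956; √(2b)=0.84261; u=(0.30956+8.181)/0.84261=10.07644, w=(0.30956−8.181)/0.84261=-9.34168
k=4: b·v=0.355×1.481=0.52575; √(2b)=0.84261; u=(0.52575+17.421)/0.84261=21.29888, w=(0.52575−17.421)/0.84261=-20.05097

0: u=-6.21140 w=3.80742
1: u=30.18310 w=-29.71377
2: u=-39.12587 w=39.56487
3: u=10.07644 w=-9.34168
4: u=21.29888 w=-20.05097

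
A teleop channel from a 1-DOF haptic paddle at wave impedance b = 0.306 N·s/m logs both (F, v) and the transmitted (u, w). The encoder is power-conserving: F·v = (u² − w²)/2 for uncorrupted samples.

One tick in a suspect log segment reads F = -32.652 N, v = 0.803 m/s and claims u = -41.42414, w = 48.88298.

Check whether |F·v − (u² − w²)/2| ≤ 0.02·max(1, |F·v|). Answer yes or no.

no

F·v = (-32.652)×0.803 = -26.2196 W.
(u² − w²)/2 = (1715.9594 − 2389.5457)/2 = -336.7932 W.
|Δ| = 310.5736;  2% of max(1, |F·v|) = 0.5244.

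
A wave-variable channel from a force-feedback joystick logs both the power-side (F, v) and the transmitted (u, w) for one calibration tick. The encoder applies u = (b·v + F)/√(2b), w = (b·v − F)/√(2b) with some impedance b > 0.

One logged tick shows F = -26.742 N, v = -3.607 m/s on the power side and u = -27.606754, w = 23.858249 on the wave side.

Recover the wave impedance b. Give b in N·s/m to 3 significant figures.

b = 0.54 N·s/m

u + w = -3.748505;  u + w = √(2b)·v, so √(2b) = -3.748505/(-3.607) = 1.039231.
b = (√(2b))²/2 = 1.080000/2 = 0.540000.
(Check via u − w = 2F/√(2b): u − w = -51.465003, 2F/√(2b) = -51.464994.)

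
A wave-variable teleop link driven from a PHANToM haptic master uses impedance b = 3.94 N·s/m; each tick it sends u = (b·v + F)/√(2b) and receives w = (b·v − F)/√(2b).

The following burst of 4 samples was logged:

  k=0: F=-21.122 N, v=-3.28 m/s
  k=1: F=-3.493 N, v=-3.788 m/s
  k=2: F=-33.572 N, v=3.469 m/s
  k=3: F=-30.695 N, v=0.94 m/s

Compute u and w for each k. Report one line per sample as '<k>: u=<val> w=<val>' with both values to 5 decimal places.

0: u=-12.12810 w=2.92070
1: u=-6.56104 w=-4.07238
2: u=-7.09056 w=16.82850
3: u=-9.61529 w=12.25399

k=0: b·v=3.94×(-3.28)=-12.92320; √(2b)=2.80713; u=(-12.92320+(-21.122))/2.80713=-12.12810, w=(-12.92320−(-21.122))/2.80713=2.92070
k=1: b·v=3.94×(-3.788)=-14.92472; √(2b)=2.80713; u=(-14.92472+(-3.493))/2.80713=-6.56104, w=(-14.92472−(-3.493))/2.80713=-4.07238
k=2: b·v=3.94×3.469=13.66786; √(2b)=2.80713; u=(13.66786+(-33.572))/2.80713=-7.09056, w=(13.66786−(-33.572))/2.80713=16.82850
k=3: b·v=3.94×0.94=3.70360; √(2b)=2.80713; u=(3.70360+(-30.695))/2.80713=-9.61529, w=(3.70360−(-30.695))/2.80713=12.25399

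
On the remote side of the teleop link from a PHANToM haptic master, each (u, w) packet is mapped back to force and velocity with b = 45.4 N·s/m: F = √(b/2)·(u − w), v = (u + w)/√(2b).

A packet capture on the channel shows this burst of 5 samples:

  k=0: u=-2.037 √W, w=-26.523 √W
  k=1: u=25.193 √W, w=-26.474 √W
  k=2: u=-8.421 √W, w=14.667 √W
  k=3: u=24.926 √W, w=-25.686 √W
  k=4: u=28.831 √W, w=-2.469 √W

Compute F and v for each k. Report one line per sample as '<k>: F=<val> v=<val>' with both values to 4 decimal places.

k=0: u−w=24.4860, u+w=-28.5600; √(b/2)=4.7645, √(2b)=9.5289; F=4.7645×24.486=116.6624, v=-28.5600/9.5289=-2.9972
k=1: u−w=51.6670, u+w=-1.2810; √(b/2)=4.7645, √(2b)=9.5289; F=4.7645×51.667=246.1649, v=-1.2810/9.5289=-0.1344
k=2: u−w=-23.0880, u+w=6.2460; √(b/2)=4.7645, √(2b)=9.5289; F=4.7645×(-23.088)=-110.0017, v=6.2460/9.5289=0.6555
k=3: u−w=50.6120, u+w=-0.7600; √(b/2)=4.7645, √(2b)=9.5289; F=4.7645×50.612=241.1384, v=-0.7600/9.5289=-0.0798
k=4: u−w=31.3000, u+w=26.3620; √(b/2)=4.7645, √(2b)=9.5289; F=4.7645×31.3=149.1273, v=26.3620/9.5289=2.7665

0: F=116.6624 v=-2.9972
1: F=246.1649 v=-0.1344
2: F=-110.0017 v=0.6555
3: F=241.1384 v=-0.0798
4: F=149.1273 v=2.7665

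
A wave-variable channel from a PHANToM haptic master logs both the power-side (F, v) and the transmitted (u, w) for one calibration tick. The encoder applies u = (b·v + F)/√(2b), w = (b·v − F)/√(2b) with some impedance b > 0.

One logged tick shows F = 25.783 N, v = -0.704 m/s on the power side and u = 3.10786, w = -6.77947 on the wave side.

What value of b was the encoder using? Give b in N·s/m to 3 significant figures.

b = 13.6 N·s/m

u + w = -3.6716;  u + w = √(2b)·v, so √(2b) = -3.6716/(-0.704) = 5.2154.
b = (√(2b))²/2 = 27.1999/2 = 13.6000.
(Check via u − w = 2F/√(2b): u − w = 9.8873, 2F/√(2b) = 9.8873.)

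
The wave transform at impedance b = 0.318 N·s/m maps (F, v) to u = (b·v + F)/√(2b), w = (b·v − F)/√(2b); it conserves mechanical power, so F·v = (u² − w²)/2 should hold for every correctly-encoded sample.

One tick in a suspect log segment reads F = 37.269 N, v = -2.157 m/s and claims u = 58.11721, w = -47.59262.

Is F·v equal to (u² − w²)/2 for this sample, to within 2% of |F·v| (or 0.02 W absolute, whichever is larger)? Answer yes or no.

F·v = 37.269×(-2.157) = -80.38923 W.
(u² − w²)/2 = (3377.61010 − 2265.05748)/2 = 556.27631 W.
|Δ| = 636.66554;  2% of max(1, |F·v|) = 1.60778.

no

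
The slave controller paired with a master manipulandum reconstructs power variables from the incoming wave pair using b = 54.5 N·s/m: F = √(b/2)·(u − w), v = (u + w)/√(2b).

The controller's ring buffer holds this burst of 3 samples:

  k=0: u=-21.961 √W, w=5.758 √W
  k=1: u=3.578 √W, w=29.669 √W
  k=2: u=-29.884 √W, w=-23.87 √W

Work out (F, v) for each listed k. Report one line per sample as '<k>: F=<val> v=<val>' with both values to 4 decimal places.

k=0: u−w=-27.7190, u+w=-16.2030; √(b/2)=5.2202, √(2b)=10.4403; F=5.2202×(-27.719)=-144.6974, v=-16.2030/10.4403=-1.5520
k=1: u−w=-26.0910, u+w=33.2470; √(b/2)=5.2202, √(2b)=10.4403; F=5.2202×(-26.091)=-136.1990, v=33.2470/10.4403=3.1845
k=2: u−w=-6.0140, u+w=-53.7540; √(b/2)=5.2202, √(2b)=10.4403; F=5.2202×(-6.014)=-31.3940, v=-53.7540/10.4403=-5.1487

0: F=-144.6974 v=-1.5520
1: F=-136.1990 v=3.1845
2: F=-31.3940 v=-5.1487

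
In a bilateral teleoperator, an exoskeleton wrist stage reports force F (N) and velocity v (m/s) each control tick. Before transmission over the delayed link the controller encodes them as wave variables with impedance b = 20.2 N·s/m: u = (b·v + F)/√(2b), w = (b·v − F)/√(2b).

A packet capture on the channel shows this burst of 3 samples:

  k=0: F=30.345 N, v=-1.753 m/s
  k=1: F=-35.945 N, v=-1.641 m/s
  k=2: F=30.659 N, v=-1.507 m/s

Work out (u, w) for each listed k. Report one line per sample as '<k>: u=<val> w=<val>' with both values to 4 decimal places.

k=0: b·v=20.2×(-1.753)=-35.4106; √(2b)=6.3561; u=(-35.4106+30.345)/6.3561=-0.7970, w=(-35.4106−30.345)/6.3561=-10.3453
k=1: b·v=20.2×(-1.641)=-33.1482; √(2b)=6.3561; u=(-33.1482+(-35.945))/6.3561=-10.8704, w=(-33.1482−(-35.945))/6.3561=0.4400
k=2: b·v=20.2×(-1.507)=-30.4414; √(2b)=6.3561; u=(-30.4414+30.659)/6.3561=0.0342, w=(-30.4414−30.659)/6.3561=-9.6129

0: u=-0.7970 w=-10.3453
1: u=-10.8704 w=0.4400
2: u=0.0342 w=-9.6129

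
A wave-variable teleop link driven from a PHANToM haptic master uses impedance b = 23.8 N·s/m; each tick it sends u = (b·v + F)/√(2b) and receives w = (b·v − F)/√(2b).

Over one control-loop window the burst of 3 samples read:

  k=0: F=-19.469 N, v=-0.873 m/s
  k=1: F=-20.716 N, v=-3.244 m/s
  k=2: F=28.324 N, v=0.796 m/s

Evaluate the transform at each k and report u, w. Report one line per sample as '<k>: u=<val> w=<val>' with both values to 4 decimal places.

k=0: b·v=23.8×(-0.873)=-20.7774; √(2b)=6.8993; u=(-20.7774+(-19.469))/6.8993=-5.8334, w=(-20.7774−(-19.469))/6.8993=-0.1896
k=1: b·v=23.8×(-3.244)=-77.2072; √(2b)=6.8993; u=(-77.2072+(-20.716))/6.8993=-14.1933, w=(-77.2072−(-20.716))/6.8993=-8.1880
k=2: b·v=23.8×0.796=18.9448; √(2b)=6.8993; u=(18.9448+28.324)/6.8993=6.8513, w=(18.9448−28.324)/6.8993=-1.3594

0: u=-5.8334 w=-0.1896
1: u=-14.1933 w=-8.1880
2: u=6.8513 w=-1.3594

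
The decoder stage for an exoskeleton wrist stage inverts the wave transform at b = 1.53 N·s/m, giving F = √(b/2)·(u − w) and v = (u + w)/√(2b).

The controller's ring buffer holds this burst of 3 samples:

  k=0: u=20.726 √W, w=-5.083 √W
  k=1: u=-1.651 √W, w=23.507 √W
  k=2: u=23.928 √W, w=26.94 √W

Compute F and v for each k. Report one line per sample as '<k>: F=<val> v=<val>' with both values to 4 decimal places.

k=0: u−w=25.8090, u+w=15.6430; √(b/2)=0.8746, √(2b)=1.7493; F=0.8746×25.809=22.5737, v=15.6430/1.7493=8.9425
k=1: u−w=-25.1580, u+w=21.8560; √(b/2)=0.8746, √(2b)=1.7493; F=0.8746×(-25.158)=-22.0043, v=21.8560/1.7493=12.4942
k=2: u−w=-3.0120, u+w=50.8680; √(b/2)=0.8746, √(2b)=1.7493; F=0.8746×(-3.012)=-2.6344, v=50.8680/1.7493=29.0793

0: F=22.5737 v=8.9425
1: F=-22.0043 v=12.4942
2: F=-2.6344 v=29.0793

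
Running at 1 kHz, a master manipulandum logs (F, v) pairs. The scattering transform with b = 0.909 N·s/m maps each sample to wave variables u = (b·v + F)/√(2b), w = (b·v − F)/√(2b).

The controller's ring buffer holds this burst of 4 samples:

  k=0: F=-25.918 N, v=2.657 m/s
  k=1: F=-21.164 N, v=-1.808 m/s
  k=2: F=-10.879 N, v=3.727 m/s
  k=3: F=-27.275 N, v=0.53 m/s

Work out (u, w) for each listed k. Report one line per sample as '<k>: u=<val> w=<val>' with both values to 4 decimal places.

k=0: b·v=0.909×2.657=2.4152; √(2b)=1.3483; u=(2.4152+(-25.918))/1.3483=-17.4310, w=(2.4152−(-25.918))/1.3483=21.0135
k=1: b·v=0.909×(-1.808)=-1.6435; √(2b)=1.3483; u=(-1.6435+(-21.164))/1.3483=-16.9153, w=(-1.6435−(-21.164))/1.3483=14.4775
k=2: b·v=0.909×3.727=3.3878; √(2b)=1.3483; u=(3.3878+(-10.879))/1.3483=-5.5559, w=(3.3878−(-10.879))/1.3483=10.5811
k=3: b·v=0.909×0.53=0.4818; √(2b)=1.3483; u=(0.4818+(-27.275))/1.3483=-19.8714, w=(0.4818−(-27.275))/1.3483=20.5860

0: u=-17.4310 w=21.0135
1: u=-16.9153 w=14.4775
2: u=-5.5559 w=10.5811
3: u=-19.8714 w=20.5860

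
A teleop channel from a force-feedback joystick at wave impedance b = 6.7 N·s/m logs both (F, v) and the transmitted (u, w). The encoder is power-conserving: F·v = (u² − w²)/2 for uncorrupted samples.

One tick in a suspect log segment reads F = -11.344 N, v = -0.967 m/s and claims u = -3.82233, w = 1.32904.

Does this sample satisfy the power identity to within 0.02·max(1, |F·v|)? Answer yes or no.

F·v = (-11.344)×(-0.967) = 10.96965 W.
(u² − w²)/2 = (14.61021 − 1.76635)/2 = 6.42193 W.
|Δ| = 4.54772;  2% of max(1, |F·v|) = 0.21939.

no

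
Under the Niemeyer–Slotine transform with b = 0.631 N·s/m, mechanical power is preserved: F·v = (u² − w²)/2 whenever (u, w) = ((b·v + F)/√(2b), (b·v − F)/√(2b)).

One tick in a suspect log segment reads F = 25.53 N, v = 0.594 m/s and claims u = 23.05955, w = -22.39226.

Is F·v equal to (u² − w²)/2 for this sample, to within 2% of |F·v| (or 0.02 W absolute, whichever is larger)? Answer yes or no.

yes

F·v = 25.53×0.594 = 15.16482 W.
(u² − w²)/2 = (531.74285 − 501.41331)/2 = 15.16477 W.
|Δ| = 0.00005;  2% of max(1, |F·v|) = 0.30330.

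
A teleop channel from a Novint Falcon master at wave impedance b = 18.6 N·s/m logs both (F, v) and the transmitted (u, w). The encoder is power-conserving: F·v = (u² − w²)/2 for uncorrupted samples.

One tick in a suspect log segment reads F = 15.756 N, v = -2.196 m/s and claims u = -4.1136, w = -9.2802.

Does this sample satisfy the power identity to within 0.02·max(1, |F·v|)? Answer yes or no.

yes

F·v = 15.756×(-2.196) = -34.60018 W.
(u² − w²)/2 = (16.92170 − 86.12211)/2 = -34.60020 W.
|Δ| = 0.00003;  2% of max(1, |F·v|) = 0.69200.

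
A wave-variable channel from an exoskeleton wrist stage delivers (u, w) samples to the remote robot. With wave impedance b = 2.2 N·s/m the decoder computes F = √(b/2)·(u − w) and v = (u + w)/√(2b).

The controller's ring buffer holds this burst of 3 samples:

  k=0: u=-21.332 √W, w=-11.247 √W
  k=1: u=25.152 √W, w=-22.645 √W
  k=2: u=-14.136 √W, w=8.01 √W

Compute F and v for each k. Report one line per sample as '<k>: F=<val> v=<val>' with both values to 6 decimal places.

0: F=-10.577237 v=-15.531429
1: F=50.129917 v=1.195165
2: F=-23.226921 v=-2.920456

k=0: u−w=-10.085000, u+w=-32.579000; √(b/2)=1.048809, √(2b)=2.097618; F=1.048809×(-10.085)=-10.577237, v=-32.579000/2.097618=-15.531429
k=1: u−w=47.797000, u+w=2.507000; √(b/2)=1.048809, √(2b)=2.097618; F=1.048809×47.797=50.129917, v=2.507000/2.097618=1.195165
k=2: u−w=-22.146000, u+w=-6.126000; √(b/2)=1.048809, √(2b)=2.097618; F=1.048809×(-22.146)=-23.226921, v=-6.126000/2.097618=-2.920456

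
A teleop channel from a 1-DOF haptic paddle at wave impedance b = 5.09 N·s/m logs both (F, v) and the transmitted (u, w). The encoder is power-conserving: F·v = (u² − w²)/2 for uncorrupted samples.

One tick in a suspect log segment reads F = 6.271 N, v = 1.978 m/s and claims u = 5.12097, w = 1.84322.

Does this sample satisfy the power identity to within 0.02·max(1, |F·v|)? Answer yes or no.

F·v = 6.271×1.978 = 12.40404 W.
(u² − w²)/2 = (26.22433 − 3.39746)/2 = 11.41344 W.
|Δ| = 0.99060;  2% of max(1, |F·v|) = 0.24808.

no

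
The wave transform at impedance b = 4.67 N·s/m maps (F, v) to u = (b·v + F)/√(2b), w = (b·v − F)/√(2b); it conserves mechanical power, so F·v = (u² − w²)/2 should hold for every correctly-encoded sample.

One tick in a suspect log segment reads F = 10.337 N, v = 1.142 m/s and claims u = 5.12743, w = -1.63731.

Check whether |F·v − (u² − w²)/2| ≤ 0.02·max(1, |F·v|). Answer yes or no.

yes

F·v = 10.337×1.142 = 11.80485 W.
(u² − w²)/2 = (26.29054 − 2.68078)/2 = 11.80488 W.
|Δ| = 0.00002;  2% of max(1, |F·v|) = 0.23610.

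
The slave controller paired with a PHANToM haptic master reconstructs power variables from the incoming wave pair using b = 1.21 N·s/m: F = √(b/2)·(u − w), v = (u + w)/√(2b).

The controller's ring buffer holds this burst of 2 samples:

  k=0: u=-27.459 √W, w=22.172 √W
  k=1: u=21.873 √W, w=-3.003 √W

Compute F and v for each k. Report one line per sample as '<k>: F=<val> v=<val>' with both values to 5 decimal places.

k=0: u−w=-49.63100, u+w=-5.28700; √(b/2)=0.77782, √(2b)=1.55563; F=0.77782×(-49.631)=-38.60386, v=-5.28700/1.55563=-3.39861
k=1: u−w=24.87600, u+w=18.87000; √(b/2)=0.77782, √(2b)=1.55563; F=0.77782×24.876=19.34899, v=18.87000/1.55563=12.13010

0: F=-38.60386 v=-3.39861
1: F=19.34899 v=12.13010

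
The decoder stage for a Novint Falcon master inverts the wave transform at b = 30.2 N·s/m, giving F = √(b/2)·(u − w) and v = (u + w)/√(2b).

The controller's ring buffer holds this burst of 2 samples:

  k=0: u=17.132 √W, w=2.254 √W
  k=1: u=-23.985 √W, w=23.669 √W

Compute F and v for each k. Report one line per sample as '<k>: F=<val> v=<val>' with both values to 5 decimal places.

0: F=57.81400 v=2.49442
1: F=-185.17734 v=-0.04066

k=0: u−w=14.87800, u+w=19.38600; √(b/2)=3.88587, √(2b)=7.77174; F=3.88587×14.878=57.81400, v=19.38600/7.77174=2.49442
k=1: u−w=-47.65400, u+w=-0.31600; √(b/2)=3.88587, √(2b)=7.77174; F=3.88587×(-47.654)=-185.17734, v=-0.31600/7.77174=-0.04066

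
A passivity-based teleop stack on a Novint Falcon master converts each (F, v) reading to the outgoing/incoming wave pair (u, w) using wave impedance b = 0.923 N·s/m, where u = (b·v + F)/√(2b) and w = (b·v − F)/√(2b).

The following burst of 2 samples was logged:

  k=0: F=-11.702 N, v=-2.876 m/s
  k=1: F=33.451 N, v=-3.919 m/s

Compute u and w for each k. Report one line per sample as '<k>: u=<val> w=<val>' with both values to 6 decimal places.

0: u=-10.566574 w=6.659022
1: u=21.957970 w=-27.282621

k=0: b·v=0.923×(-2.876)=-2.654548; √(2b)=1.358676; u=(-2.654548+(-11.702))/1.358676=-10.566574, w=(-2.654548−(-11.702))/1.358676=6.659022
k=1: b·v=0.923×(-3.919)=-3.617237; √(2b)=1.358676; u=(-3.617237+33.451)/1.358676=21.957970, w=(-3.617237−33.451)/1.358676=-27.282621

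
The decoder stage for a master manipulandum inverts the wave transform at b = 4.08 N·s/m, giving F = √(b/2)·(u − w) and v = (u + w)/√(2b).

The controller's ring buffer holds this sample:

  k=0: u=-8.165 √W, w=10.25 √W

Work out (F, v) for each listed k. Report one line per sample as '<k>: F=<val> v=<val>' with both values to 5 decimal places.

k=0: u−w=-18.41500, u+w=2.08500; √(b/2)=1.42829, √(2b)=2.85657; F=1.42829×(-18.415)=-26.30188, v=2.08500/2.85657=0.72990

0: F=-26.30188 v=0.72990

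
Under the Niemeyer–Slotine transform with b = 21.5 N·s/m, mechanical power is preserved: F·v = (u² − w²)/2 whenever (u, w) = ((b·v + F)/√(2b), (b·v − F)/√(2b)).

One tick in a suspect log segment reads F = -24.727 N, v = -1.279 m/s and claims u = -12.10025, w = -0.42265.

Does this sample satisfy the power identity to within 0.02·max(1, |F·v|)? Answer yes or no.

F·v = (-24.727)×(-1.279) = 31.6258 W.
(u² − w²)/2 = (146.4161 − 0.1786)/2 = 73.1187 W.
|Δ| = 41.4929;  2% of max(1, |F·v|) = 0.6325.

no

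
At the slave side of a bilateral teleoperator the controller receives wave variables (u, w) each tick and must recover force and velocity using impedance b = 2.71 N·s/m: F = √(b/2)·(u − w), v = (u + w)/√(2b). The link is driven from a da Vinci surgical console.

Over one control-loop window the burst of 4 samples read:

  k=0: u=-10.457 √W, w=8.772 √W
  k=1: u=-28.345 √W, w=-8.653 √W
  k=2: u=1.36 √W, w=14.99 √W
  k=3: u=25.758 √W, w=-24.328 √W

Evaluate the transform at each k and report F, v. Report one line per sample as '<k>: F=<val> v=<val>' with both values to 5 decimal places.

k=0: u−w=-19.22900, u+w=-1.68500; √(b/2)=1.16404, √(2b)=2.32809; F=1.16404×(-19.229)=-22.38342, v=-1.68500/2.32809=-0.72377
k=1: u−w=-19.69200, u+w=-36.99800; √(b/2)=1.16404, √(2b)=2.32809; F=1.16404×(-19.692)=-22.92237, v=-36.99800/2.32809=-15.89200
k=2: u−w=-13.63000, u+w=16.35000; √(b/2)=1.16404, √(2b)=2.32809; F=1.16404×(-13.63)=-15.86593, v=16.35000/2.32809=7.02293
k=3: u−w=50.08600, u+w=1.43000; √(b/2)=1.16404, √(2b)=2.32809; F=1.16404×50.086=58.30234, v=1.43000/2.32809=0.61424

0: F=-22.38342 v=-0.72377
1: F=-22.92237 v=-15.89200
2: F=-15.86593 v=7.02293
3: F=58.30234 v=0.61424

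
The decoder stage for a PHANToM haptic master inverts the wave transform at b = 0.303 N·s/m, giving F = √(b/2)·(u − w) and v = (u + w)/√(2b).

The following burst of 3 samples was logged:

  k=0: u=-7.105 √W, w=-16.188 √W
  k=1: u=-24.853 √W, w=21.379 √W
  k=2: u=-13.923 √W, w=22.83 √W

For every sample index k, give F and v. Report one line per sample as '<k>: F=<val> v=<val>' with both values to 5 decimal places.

0: F=3.53538 v=-29.92190
1: F=-17.99488 v=-4.46266
2: F=-14.30537 v=11.44182

k=0: u−w=9.08300, u+w=-23.29300; √(b/2)=0.38923, √(2b)=0.77846; F=0.38923×9.083=3.53538, v=-23.29300/0.77846=-29.92190
k=1: u−w=-46.23200, u+w=-3.47400; √(b/2)=0.38923, √(2b)=0.77846; F=0.38923×(-46.232)=-17.99488, v=-3.47400/0.77846=-4.46266
k=2: u−w=-36.75300, u+w=8.90700; √(b/2)=0.38923, √(2b)=0.77846; F=0.38923×(-36.753)=-14.30537, v=8.90700/0.77846=11.44182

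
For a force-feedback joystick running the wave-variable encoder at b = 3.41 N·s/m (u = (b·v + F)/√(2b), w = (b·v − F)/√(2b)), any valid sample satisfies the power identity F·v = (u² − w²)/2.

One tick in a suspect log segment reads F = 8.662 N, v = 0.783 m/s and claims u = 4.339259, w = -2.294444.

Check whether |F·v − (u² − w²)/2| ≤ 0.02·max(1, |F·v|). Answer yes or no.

yes

F·v = 8.662×0.783 = 6.782346 W.
(u² − w²)/2 = (18.829169 − 5.264473)/2 = 6.782348 W.
|Δ| = 0.000002;  2% of max(1, |F·v|) = 0.135647.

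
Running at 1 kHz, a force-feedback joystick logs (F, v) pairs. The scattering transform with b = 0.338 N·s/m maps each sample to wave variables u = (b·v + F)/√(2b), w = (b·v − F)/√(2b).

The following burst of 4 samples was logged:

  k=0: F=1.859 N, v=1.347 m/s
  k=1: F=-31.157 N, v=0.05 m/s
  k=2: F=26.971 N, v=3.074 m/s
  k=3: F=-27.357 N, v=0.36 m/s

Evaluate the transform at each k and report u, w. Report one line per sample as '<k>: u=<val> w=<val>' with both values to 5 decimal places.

k=0: b·v=0.338×1.347=0.45529; √(2b)=0.82219; u=(0.45529+1.859)/0.82219=2.81477, w=(0.45529−1.859)/0.82219=-1.70728
k=1: b·v=0.338×0.05=0.01690; √(2b)=0.82219; u=(0.01690+(-31.157))/0.82219=-37.87448, w=(0.01690−(-31.157))/0.82219=37.91559
k=2: b·v=0.338×3.074=1.03901; √(2b)=0.82219; u=(1.03901+26.971)/0.82219=34.06748, w=(1.03901−26.971)/0.82219=-31.54006
k=3: b·v=0.338×0.36=0.12168; √(2b)=0.82219; u=(0.12168+(-27.357))/0.82219=-33.12525, w=(0.12168−(-27.357))/0.82219=33.42124

0: u=2.81477 w=-1.70728
1: u=-37.87448 w=37.91559
2: u=34.06748 w=-31.54006
3: u=-33.12525 w=33.42124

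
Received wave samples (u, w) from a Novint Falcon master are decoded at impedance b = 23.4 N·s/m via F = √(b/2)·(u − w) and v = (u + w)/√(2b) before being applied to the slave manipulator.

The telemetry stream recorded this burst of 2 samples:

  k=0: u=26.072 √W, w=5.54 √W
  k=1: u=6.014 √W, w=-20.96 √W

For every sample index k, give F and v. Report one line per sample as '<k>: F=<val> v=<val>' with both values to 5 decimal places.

k=0: u−w=20.53200, u+w=31.61200; √(b/2)=3.42053, √(2b)=6.84105; F=3.42053×20.532=70.23025, v=31.61200/6.84105=4.62093
k=1: u−w=26.97400, u+w=-14.94600; √(b/2)=3.42053, √(2b)=6.84105; F=3.42053×26.974=92.26528, v=-14.94600/6.84105=-2.18475

0: F=70.23025 v=4.62093
1: F=92.26528 v=-2.18475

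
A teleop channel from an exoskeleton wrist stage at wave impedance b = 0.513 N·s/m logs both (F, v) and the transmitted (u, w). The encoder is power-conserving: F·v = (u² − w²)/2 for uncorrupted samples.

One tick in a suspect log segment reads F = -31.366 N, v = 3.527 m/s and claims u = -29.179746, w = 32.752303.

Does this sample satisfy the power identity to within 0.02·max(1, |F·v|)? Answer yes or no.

F·v = (-31.366)×3.527 = -110.627882 W.
(u² − w²)/2 = (851.457577 − 1072.713352)/2 = -110.627888 W.
|Δ| = 0.000006;  2% of max(1, |F·v|) = 2.212558.

yes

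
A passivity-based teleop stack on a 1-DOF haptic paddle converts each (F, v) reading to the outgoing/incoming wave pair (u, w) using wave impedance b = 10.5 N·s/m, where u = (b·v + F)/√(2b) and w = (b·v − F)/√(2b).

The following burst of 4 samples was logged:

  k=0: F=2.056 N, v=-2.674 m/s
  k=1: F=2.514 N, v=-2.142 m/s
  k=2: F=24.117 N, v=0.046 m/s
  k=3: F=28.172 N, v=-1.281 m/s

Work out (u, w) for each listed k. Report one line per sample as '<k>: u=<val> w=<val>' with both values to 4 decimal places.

0: u=-5.6782 w=-6.5756
1: u=-4.3593 w=-5.4565
2: u=5.3682 w=-5.1574
3: u=3.2125 w=-9.0828

k=0: b·v=10.5×(-2.674)=-28.0770; √(2b)=4.5826; u=(-28.0770+2.056)/4.5826=-5.6782, w=(-28.0770−2.056)/4.5826=-6.5756
k=1: b·v=10.5×(-2.142)=-22.4910; √(2b)=4.5826; u=(-22.4910+2.514)/4.5826=-4.3593, w=(-22.4910−2.514)/4.5826=-5.4565
k=2: b·v=10.5×0.046=0.4830; √(2b)=4.5826; u=(0.4830+24.117)/4.5826=5.3682, w=(0.4830−24.117)/4.5826=-5.1574
k=3: b·v=10.5×(-1.281)=-13.4505; √(2b)=4.5826; u=(-13.4505+28.172)/4.5826=3.2125, w=(-13.4505−28.172)/4.5826=-9.0828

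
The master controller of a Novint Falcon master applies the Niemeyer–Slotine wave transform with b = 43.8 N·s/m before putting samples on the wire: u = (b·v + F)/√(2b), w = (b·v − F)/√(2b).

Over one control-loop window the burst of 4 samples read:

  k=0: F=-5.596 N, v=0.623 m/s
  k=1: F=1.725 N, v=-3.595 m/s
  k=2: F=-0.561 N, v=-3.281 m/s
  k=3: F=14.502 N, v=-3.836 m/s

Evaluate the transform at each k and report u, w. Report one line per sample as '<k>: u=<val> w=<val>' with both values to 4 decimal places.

k=0: b·v=43.8×0.623=27.2874; √(2b)=9.3595; u=(27.2874+(-5.596))/9.3595=2.3176, w=(27.2874−(-5.596))/9.3595=3.5134
k=1: b·v=43.8×(-3.595)=-157.4610; √(2b)=9.3595; u=(-157.4610+1.725)/9.3595=-16.6394, w=(-157.4610−1.725)/9.3595=-17.0080
k=2: b·v=43.8×(-3.281)=-143.7078; √(2b)=9.3595; u=(-143.7078+(-0.561))/9.3595=-15.4142, w=(-143.7078−(-0.561))/9.3595=-15.2943
k=3: b·v=43.8×(-3.836)=-168.0168; √(2b)=9.3595; u=(-168.0168+14.502)/9.3595=-16.4021, w=(-168.0168−14.502)/9.3595=-19.5009

0: u=2.3176 w=3.5134
1: u=-16.6394 w=-17.0080
2: u=-15.4142 w=-15.2943
3: u=-16.4021 w=-19.5009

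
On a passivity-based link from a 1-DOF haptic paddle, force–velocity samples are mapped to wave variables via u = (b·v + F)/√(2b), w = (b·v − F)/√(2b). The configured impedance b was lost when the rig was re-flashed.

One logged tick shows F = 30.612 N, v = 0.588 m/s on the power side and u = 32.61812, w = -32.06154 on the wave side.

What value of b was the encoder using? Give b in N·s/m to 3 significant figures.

u + w = 0.5566;  u + w = √(2b)·v, so √(2b) = 0.5566/0.588 = 0.9466.
b = (√(2b))²/2 = 0.8960/2 = 0.4480.
(Check via u − w = 2F/√(2b): u − w = 64.6797, 2F/√(2b) = 64.6802.)

b = 0.448 N·s/m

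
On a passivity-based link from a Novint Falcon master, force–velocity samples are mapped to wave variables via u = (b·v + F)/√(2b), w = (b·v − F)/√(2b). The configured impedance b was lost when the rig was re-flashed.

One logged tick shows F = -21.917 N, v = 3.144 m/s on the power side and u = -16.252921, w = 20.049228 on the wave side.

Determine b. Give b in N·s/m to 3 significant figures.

u + w = 3.796307;  u + w = √(2b)·v, so √(2b) = 3.796307/3.144 = 1.207477.
b = (√(2b))²/2 = 1.458000/2 = 0.729000.
(Check via u − w = 2F/√(2b): u − w = -36.302149, 2F/√(2b) = -36.302147.)

b = 0.729 N·s/m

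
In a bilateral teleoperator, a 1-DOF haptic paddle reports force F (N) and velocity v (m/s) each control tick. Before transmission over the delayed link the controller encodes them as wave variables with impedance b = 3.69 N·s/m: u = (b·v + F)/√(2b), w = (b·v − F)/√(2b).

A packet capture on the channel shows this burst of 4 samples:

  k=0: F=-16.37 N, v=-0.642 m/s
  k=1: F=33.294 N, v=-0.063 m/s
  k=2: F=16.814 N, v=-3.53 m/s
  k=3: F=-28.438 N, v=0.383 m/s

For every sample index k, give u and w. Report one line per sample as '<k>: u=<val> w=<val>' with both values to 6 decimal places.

k=0: b·v=3.69×(-0.642)=-2.368980; √(2b)=2.716616; u=(-2.368980+(-16.37))/2.716616=-6.897914, w=(-2.368980−(-16.37))/2.716616=5.153847
k=1: b·v=3.69×(-0.063)=-0.232470; √(2b)=2.716616; u=(-0.232470+33.294)/2.716616=12.170117, w=(-0.232470−33.294)/2.716616=-12.341264
k=2: b·v=3.69×(-3.53)=-13.025700; √(2b)=2.716616; u=(-13.025700+16.814)/2.716616=1.394493, w=(-13.025700−16.814)/2.716616=-10.984145
k=3: b·v=3.69×0.383=1.413270; √(2b)=2.716616; u=(1.413270+(-28.438))/2.716616=-9.947941, w=(1.413270−(-28.438))/2.716616=10.988404

0: u=-6.897914 w=5.153847
1: u=12.170117 w=-12.341264
2: u=1.394493 w=-10.984145
3: u=-9.947941 w=10.988404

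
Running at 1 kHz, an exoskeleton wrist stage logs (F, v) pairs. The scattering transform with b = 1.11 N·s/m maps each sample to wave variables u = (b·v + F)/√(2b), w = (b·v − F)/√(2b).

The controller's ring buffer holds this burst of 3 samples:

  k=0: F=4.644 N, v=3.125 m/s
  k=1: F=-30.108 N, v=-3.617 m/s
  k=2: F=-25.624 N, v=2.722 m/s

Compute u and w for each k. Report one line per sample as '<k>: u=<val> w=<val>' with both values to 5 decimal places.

k=0: b·v=1.11×3.125=3.46875; √(2b)=1.48997; u=(3.46875+4.644)/1.48997=5.44492, w=(3.46875−4.644)/1.48997=-0.78878
k=1: b·v=1.11×(-3.617)=-4.01487; √(2b)=1.48997; u=(-4.01487+(-30.108))/1.48997=-22.90177, w=(-4.01487−(-30.108))/1.48997=17.51256
k=2: b·v=1.11×2.722=3.02142; √(2b)=1.48997; u=(3.02142+(-25.624))/1.48997=-15.16986, w=(3.02142−(-25.624))/1.48997=19.22555

0: u=5.44492 w=-0.78878
1: u=-22.90177 w=17.51256
2: u=-15.16986 w=19.22555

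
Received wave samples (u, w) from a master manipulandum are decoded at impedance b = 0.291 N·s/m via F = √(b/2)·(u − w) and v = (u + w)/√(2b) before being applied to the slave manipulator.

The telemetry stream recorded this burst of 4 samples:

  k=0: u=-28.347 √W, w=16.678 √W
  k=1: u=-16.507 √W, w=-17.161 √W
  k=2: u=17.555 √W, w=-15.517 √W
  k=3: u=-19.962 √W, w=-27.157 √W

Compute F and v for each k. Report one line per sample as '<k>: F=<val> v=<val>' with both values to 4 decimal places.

k=0: u−w=-45.0250, u+w=-11.6690; √(b/2)=0.3814, √(2b)=0.7629; F=0.3814×(-45.025)=-17.1745, v=-11.6690/0.7629=-15.2958
k=1: u−w=0.6540, u+w=-33.6680; √(b/2)=0.3814, √(2b)=0.7629; F=0.3814×0.654=0.2495, v=-33.6680/0.7629=-44.1322
k=2: u−w=33.0720, u+w=2.0380; √(b/2)=0.3814, √(2b)=0.7629; F=0.3814×33.072=12.6151, v=2.0380/0.7629=2.6714
k=3: u−w=7.1950, u+w=-47.1190; √(b/2)=0.3814, √(2b)=0.7629; F=0.3814×7.195=2.7445, v=-47.1190/0.7629=-61.7639

0: F=-17.1745 v=-15.2958
1: F=0.2495 v=-44.1322
2: F=12.6151 v=2.6714
3: F=2.7445 v=-61.7639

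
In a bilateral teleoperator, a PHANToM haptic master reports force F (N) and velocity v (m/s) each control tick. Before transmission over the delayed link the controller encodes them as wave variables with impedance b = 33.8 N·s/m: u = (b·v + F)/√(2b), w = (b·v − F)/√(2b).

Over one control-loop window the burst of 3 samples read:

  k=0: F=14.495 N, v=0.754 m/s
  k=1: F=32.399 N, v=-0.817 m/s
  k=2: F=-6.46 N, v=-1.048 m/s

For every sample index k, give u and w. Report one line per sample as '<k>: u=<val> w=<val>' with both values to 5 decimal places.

k=0: b·v=33.8×0.754=25.48520; √(2b)=8.22192; u=(25.48520+14.495)/8.22192=4.86263, w=(25.48520−14.495)/8.22192=1.33669
k=1: b·v=33.8×(-0.817)=-27.61460; √(2b)=8.22192; u=(-27.61460+32.399)/8.22192=0.58191, w=(-27.61460−32.399)/8.22192=-7.29922
k=2: b·v=33.8×(-1.048)=-35.42240; √(2b)=8.22192; u=(-35.42240+(-6.46))/8.22192=-5.09399, w=(-35.42240−(-6.46))/8.22192=-3.52258

0: u=4.86263 w=1.33669
1: u=0.58191 w=-7.29922
2: u=-5.09399 w=-3.52258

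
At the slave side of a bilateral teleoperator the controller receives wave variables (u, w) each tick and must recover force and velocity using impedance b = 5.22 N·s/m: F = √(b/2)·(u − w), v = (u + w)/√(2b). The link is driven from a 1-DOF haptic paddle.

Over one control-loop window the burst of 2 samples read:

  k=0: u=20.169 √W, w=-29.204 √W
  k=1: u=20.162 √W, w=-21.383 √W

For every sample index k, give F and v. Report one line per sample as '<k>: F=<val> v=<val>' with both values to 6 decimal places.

k=0: u−w=49.373000, u+w=-9.035000; √(b/2)=1.615549, √(2b)=3.231099; F=1.615549×49.373=79.764523, v=-9.035000/3.231099=-2.796262
k=1: u−w=41.545000, u+w=-1.221000; √(b/2)=1.615549, √(2b)=3.231099; F=1.615549×41.545=67.118002, v=-1.221000/3.231099=-0.377890

0: F=79.764523 v=-2.796262
1: F=67.118002 v=-0.377890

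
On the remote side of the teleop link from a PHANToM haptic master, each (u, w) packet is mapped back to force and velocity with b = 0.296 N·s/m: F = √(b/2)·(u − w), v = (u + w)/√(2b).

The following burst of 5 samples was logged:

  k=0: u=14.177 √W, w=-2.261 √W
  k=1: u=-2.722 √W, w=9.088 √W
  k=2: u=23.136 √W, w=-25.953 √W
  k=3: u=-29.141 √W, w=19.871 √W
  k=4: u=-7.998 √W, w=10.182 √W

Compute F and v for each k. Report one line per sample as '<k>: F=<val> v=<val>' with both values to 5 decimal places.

k=0: u−w=16.43800, u+w=11.91600; √(b/2)=0.38471, √(2b)=0.76942; F=0.38471×16.438=6.32382, v=11.91600/0.76942=15.48708
k=1: u−w=-11.81000, u+w=6.36600; √(b/2)=0.38471, √(2b)=0.76942; F=0.38471×(-11.81)=-4.54340, v=6.36600/0.76942=8.27381
k=2: u−w=49.08900, u+w=-2.81700; √(b/2)=0.38471, √(2b)=0.76942; F=0.38471×49.089=18.88492, v=-2.81700/0.76942=-3.66122
k=3: u−w=-49.01200, u+w=-9.27000; √(b/2)=0.38471, √(2b)=0.76942; F=0.38471×(-49.012)=-18.85529, v=-9.27000/0.76942=-12.04811
k=4: u−w=-18.18000, u+w=2.18400; √(b/2)=0.38471, √(2b)=0.76942; F=0.38471×(-18.18)=-6.99399, v=2.18400/0.76942=2.83852

0: F=6.32382 v=15.48708
1: F=-4.54340 v=8.27381
2: F=18.88492 v=-3.66122
3: F=-18.85529 v=-12.04811
4: F=-6.99399 v=2.83852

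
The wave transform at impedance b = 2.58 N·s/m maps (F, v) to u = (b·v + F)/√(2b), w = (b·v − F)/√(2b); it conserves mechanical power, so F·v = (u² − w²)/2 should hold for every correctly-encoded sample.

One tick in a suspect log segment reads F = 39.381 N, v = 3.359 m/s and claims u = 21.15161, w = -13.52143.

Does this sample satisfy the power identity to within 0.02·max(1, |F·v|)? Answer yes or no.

F·v = 39.381×3.359 = 132.28078 W.
(u² − w²)/2 = (447.39061 − 182.82907)/2 = 132.28077 W.
|Δ| = 0.00001;  2% of max(1, |F·v|) = 2.64562.

yes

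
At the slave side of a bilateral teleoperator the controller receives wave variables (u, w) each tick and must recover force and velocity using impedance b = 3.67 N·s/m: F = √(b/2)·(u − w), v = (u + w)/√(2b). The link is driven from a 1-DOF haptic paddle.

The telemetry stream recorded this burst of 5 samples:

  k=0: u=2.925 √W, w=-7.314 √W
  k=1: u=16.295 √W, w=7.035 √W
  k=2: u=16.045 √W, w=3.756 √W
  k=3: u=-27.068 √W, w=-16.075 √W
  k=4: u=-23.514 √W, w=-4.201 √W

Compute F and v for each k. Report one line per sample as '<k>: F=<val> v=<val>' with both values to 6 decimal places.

k=0: u−w=10.239000, u+w=-4.389000; √(b/2)=1.354622, √(2b)=2.709243; F=1.354622×10.239=13.869972, v=-4.389000/2.709243=-1.620009
k=1: u−w=9.260000, u+w=23.330000; √(b/2)=1.354622, √(2b)=2.709243; F=1.354622×9.26=12.543797, v=23.330000/2.709243=8.611260
k=2: u−w=12.289000, u+w=19.801000; √(b/2)=1.354622, √(2b)=2.709243; F=1.354622×12.289=16.646946, v=19.801000/2.709243=7.308682
k=3: u−w=-10.993000, u+w=-43.143000; √(b/2)=1.354622, √(2b)=2.709243; F=1.354622×(-10.993)=-14.891357, v=-43.143000/2.709243=-15.924372
k=4: u−w=-19.313000, u+w=-27.715000; √(b/2)=1.354622, √(2b)=2.709243; F=1.354622×(-19.313)=-26.161809, v=-27.715000/2.709243=-10.229793

0: F=13.869972 v=-1.620009
1: F=12.543797 v=8.611260
2: F=16.646946 v=7.308682
3: F=-14.891357 v=-15.924372
4: F=-26.161809 v=-10.229793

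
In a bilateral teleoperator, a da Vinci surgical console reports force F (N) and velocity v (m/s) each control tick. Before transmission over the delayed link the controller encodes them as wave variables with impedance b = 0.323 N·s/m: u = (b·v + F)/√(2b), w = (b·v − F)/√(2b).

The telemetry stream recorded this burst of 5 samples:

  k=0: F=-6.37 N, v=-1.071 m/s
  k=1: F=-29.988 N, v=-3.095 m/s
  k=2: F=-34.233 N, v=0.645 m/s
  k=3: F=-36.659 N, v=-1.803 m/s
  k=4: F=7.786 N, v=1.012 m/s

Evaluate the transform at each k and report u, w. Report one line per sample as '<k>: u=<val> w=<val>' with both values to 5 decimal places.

k=0: b·v=0.323×(-1.071)=-0.34593; √(2b)=0.80374; u=(-0.34593+(-6.37))/0.80374=-8.35584, w=(-0.34593−(-6.37))/0.80374=7.49503
k=1: b·v=0.323×(-3.095)=-0.99969; √(2b)=0.80374; u=(-0.99969+(-29.988))/0.80374=-38.55430, w=(-0.99969−(-29.988))/0.80374=36.06673
k=2: b·v=0.323×0.645=0.20834; √(2b)=0.80374; u=(0.20834+(-34.233))/0.80374=-42.33286, w=(0.20834−(-34.233))/0.80374=42.85127
k=3: b·v=0.323×(-1.803)=-0.58237; √(2b)=0.80374; u=(-0.58237+(-36.659))/0.80374=-46.33502, w=(-0.58237−(-36.659))/0.80374=44.88588
k=4: b·v=0.323×1.012=0.32688; √(2b)=0.80374; u=(0.32688+7.786)/0.80374=10.09389, w=(0.32688−7.786)/0.80374=-9.28050

0: u=-8.35584 w=7.49503
1: u=-38.55430 w=36.06673
2: u=-42.33286 w=42.85127
3: u=-46.33502 w=44.88588
4: u=10.09389 w=-9.28050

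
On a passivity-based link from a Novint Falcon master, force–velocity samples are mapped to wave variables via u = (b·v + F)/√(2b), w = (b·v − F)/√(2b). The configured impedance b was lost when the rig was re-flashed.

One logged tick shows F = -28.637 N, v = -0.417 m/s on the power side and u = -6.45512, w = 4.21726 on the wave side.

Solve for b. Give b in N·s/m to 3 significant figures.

b = 14.4 N·s/m

u + w = -2.2379;  u + w = √(2b)·v, so √(2b) = -2.2379/(-0.417) = 5.3666.
b = (√(2b))²/2 = 28.8001/2 = 14.4000.
(Check via u − w = 2F/√(2b): u − w = -10.6724, 2F/√(2b) = -10.6724.)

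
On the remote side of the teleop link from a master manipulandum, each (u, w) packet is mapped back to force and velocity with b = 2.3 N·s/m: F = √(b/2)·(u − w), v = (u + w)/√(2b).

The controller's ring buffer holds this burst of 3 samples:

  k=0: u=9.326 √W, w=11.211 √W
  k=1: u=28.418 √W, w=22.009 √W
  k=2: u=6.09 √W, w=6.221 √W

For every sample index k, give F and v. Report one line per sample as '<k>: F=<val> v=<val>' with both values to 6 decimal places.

k=0: u−w=-1.885000, u+w=20.537000; √(b/2)=1.072381, √(2b)=2.144761; F=1.072381×(-1.885)=-2.021437, v=20.537000/2.144761=9.575426
k=1: u−w=6.409000, u+w=50.427000; √(b/2)=1.072381, √(2b)=2.144761; F=1.072381×6.409=6.872887, v=50.427000/2.144761=23.511710
k=2: u−w=-0.131000, u+w=12.311000; √(b/2)=1.072381, √(2b)=2.144761; F=1.072381×(-0.131)=-0.140482, v=12.311000/2.144761=5.740033

0: F=-2.021437 v=9.575426
1: F=6.872887 v=23.511710
2: F=-0.140482 v=5.740033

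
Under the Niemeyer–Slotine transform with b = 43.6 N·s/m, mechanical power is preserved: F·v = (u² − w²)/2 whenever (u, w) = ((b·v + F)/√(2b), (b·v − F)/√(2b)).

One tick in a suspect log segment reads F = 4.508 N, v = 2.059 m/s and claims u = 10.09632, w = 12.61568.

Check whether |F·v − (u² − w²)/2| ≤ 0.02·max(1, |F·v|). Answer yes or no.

F·v = 4.508×2.059 = 9.2820 W.
(u² − w²)/2 = (101.9357 − 159.1554)/2 = -28.6099 W.
|Δ| = 37.8918;  2% of max(1, |F·v|) = 0.1856.

no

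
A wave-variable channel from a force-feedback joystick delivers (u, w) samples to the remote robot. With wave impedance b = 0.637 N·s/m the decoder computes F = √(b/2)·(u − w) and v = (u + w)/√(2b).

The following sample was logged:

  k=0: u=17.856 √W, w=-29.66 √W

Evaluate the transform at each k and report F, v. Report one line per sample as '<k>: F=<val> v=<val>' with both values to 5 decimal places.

k=0: u−w=47.51600, u+w=-11.80400; √(b/2)=0.56436, √(2b)=1.12872; F=0.56436×47.516=26.81604, v=-11.80400/1.12872=-10.45790

0: F=26.81604 v=-10.45790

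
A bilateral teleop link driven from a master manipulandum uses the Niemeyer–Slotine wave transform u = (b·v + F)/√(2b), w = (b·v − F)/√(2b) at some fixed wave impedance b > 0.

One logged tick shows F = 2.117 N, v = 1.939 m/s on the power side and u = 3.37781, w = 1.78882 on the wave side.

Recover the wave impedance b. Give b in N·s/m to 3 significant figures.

u + w = 5.1666;  u + w = √(2b)·v, so √(2b) = 5.1666/1.939 = 2.6646.
b = (√(2b))²/2 = 7.1000/2 = 3.5500.
(Check via u − w = 2F/√(2b): u − w = 1.5890, 2F/√(2b) = 1.5890.)

b = 3.55 N·s/m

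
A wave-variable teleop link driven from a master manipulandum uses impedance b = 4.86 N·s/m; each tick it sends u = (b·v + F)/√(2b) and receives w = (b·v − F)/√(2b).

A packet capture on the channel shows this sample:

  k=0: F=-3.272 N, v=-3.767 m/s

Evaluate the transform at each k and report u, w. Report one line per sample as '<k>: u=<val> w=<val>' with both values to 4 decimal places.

0: u=-6.9217 w=-4.8227

k=0: b·v=4.86×(-3.767)=-18.3076; √(2b)=3.1177; u=(-18.3076+(-3.272))/3.1177=-6.9217, w=(-18.3076−(-3.272))/3.1177=-4.8227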